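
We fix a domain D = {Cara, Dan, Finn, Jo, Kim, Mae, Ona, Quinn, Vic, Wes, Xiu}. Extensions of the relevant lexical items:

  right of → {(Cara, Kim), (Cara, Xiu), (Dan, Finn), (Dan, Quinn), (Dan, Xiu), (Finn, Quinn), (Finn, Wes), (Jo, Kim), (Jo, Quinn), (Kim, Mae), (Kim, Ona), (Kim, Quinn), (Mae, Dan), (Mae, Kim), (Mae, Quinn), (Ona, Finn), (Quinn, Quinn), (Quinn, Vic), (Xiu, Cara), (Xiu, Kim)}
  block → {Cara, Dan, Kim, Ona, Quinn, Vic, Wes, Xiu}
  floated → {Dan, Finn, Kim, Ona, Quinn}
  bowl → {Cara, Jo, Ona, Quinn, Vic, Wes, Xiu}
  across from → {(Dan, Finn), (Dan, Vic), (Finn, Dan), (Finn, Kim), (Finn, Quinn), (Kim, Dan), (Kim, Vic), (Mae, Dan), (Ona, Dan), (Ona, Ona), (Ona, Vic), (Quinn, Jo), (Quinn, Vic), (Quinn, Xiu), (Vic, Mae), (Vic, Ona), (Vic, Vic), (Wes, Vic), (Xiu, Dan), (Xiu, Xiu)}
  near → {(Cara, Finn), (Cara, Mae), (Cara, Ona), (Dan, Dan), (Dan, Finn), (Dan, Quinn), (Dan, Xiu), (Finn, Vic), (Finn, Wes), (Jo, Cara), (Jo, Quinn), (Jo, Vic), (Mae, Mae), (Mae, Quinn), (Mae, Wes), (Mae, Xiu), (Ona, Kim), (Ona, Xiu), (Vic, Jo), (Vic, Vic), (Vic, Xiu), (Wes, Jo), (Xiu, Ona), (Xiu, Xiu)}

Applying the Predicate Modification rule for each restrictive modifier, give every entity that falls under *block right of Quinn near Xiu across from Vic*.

{Dan}

⟦right of Quinn⟧ = {x : ⟨x, Quinn⟩ ∈ ⟦right of⟧} = {Dan, Finn, Jo, Kim, Mae, Quinn}
⟦near Xiu⟧ = {x : ⟨x, Xiu⟩ ∈ ⟦near⟧} = {Dan, Mae, Ona, Vic, Xiu}
⟦across from Vic⟧ = {x : ⟨x, Vic⟩ ∈ ⟦across from⟧} = {Dan, Kim, Ona, Quinn, Vic, Wes}
⟦block⟧ = {Cara, Dan, Kim, Ona, Quinn, Vic, Wes, Xiu}
… ∩ ⟦right of Quinn⟧ = {Cara, Dan, Kim, Ona, Quinn, Vic, Wes, Xiu} ∩ {Dan, Finn, Jo, Kim, Mae, Quinn} = {Dan, Kim, Quinn}
… ∩ ⟦near Xiu⟧ = {Dan, Kim, Quinn} ∩ {Dan, Mae, Ona, Vic, Xiu} = {Dan}
… ∩ ⟦across from Vic⟧ = {Dan} ∩ {Dan, Kim, Ona, Quinn, Vic, Wes} = {Dan}
So ⟦block right of Quinn near Xiu across from Vic⟧ = {Dan}.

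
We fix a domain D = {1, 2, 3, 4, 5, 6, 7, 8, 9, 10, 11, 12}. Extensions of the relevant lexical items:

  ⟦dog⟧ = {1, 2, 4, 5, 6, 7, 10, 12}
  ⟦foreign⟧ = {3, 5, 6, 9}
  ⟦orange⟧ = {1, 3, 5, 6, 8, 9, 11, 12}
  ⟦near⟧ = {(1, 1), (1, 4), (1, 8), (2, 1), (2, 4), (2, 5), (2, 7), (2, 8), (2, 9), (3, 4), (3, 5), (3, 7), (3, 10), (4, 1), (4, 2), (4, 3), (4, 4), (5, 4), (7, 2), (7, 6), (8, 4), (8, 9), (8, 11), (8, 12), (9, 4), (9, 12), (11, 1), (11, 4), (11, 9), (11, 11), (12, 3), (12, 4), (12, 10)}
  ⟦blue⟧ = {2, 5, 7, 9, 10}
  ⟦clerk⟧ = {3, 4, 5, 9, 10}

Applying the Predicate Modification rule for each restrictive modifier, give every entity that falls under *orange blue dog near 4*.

⟦near 4⟧ = {x : ⟨x, 4⟩ ∈ ⟦near⟧} = {1, 2, 3, 4, 5, 8, 9, 11, 12}
⟦dog⟧ = {1, 2, 4, 5, 6, 7, 10, 12}
… ∩ ⟦near 4⟧ = {1, 2, 4, 5, 6, 7, 10, 12} ∩ {1, 2, 3, 4, 5, 8, 9, 11, 12} = {1, 2, 4, 5, 12}
… ∩ ⟦orange⟧ = {1, 2, 4, 5, 12} ∩ {1, 3, 5, 6, 8, 9, 11, 12} = {1, 5, 12}
… ∩ ⟦blue⟧ = {1, 5, 12} ∩ {2, 5, 7, 9, 10} = {5}
So ⟦orange blue dog near 4⟧ = {5}.

{5}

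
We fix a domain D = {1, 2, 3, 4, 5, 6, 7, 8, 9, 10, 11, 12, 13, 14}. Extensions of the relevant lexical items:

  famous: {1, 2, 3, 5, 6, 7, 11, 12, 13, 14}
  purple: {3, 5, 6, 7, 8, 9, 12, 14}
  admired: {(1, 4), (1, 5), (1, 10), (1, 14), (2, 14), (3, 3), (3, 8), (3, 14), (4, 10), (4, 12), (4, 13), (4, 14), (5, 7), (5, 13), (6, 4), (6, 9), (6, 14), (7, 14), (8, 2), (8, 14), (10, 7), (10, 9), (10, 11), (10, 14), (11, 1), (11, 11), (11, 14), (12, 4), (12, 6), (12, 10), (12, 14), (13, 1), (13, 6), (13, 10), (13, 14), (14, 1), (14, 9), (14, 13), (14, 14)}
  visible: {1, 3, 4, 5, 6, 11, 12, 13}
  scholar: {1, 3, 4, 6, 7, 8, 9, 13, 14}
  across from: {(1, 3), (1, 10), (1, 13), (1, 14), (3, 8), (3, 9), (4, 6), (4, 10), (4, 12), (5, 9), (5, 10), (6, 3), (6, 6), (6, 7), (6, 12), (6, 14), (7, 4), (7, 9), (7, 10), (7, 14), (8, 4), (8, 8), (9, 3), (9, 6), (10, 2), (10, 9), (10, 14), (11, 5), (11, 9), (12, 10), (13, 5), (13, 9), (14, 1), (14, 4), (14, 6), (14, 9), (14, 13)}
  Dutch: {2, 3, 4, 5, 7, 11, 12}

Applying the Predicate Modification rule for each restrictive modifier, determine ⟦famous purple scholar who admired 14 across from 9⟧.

{3, 7, 14}

⟦who admired 14⟧ = {x : ⟨x, 14⟩ ∈ ⟦admired⟧} = {1, 2, 3, 4, 6, 7, 8, 10, 11, 12, 13, 14}
⟦across from 9⟧ = {x : ⟨x, 9⟩ ∈ ⟦across from⟧} = {3, 5, 7, 10, 11, 13, 14}
⟦scholar⟧ = {1, 3, 4, 6, 7, 8, 9, 13, 14}
… ∩ ⟦who admired 14⟧ = {1, 3, 4, 6, 7, 8, 9, 13, 14} ∩ {1, 2, 3, 4, 6, 7, 8, 10, 11, 12, 13, 14} = {1, 3, 4, 6, 7, 8, 13, 14}
… ∩ ⟦across from 9⟧ = {1, 3, 4, 6, 7, 8, 13, 14} ∩ {3, 5, 7, 10, 11, 13, 14} = {3, 7, 13, 14}
… ∩ ⟦famous⟧ = {3, 7, 13, 14} ∩ {1, 2, 3, 5, 6, 7, 11, 12, 13, 14} = {3, 7, 13, 14}
… ∩ ⟦purple⟧ = {3, 7, 13, 14} ∩ {3, 5, 6, 7, 8, 9, 12, 14} = {3, 7, 14}
So ⟦famous purple scholar who admired 14 across from 9⟧ = {3, 7, 14}.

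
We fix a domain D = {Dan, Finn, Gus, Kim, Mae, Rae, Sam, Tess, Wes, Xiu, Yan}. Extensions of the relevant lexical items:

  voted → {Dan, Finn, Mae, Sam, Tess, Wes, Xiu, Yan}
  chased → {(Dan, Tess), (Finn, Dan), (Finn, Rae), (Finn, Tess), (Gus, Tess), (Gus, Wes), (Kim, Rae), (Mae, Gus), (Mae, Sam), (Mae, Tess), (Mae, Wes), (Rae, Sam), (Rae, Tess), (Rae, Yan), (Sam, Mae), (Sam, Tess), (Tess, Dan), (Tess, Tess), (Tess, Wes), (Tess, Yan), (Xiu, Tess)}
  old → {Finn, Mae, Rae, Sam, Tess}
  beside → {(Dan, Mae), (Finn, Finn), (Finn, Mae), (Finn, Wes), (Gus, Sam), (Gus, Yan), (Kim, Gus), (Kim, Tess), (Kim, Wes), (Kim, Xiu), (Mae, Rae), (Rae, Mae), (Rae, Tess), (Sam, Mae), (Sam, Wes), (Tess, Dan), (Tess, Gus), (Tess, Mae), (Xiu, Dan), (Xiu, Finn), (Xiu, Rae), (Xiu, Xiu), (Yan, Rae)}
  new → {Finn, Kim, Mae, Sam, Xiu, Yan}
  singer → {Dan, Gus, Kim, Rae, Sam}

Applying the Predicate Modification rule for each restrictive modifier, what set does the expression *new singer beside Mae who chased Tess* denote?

{Sam}

⟦beside Mae⟧ = {x : ⟨x, Mae⟩ ∈ ⟦beside⟧} = {Dan, Finn, Rae, Sam, Tess}
⟦who chased Tess⟧ = {x : ⟨x, Tess⟩ ∈ ⟦chased⟧} = {Dan, Finn, Gus, Mae, Rae, Sam, Tess, Xiu}
⟦singer⟧ = {Dan, Gus, Kim, Rae, Sam}
… ∩ ⟦beside Mae⟧ = {Dan, Gus, Kim, Rae, Sam} ∩ {Dan, Finn, Rae, Sam, Tess} = {Dan, Rae, Sam}
… ∩ ⟦who chased Tess⟧ = {Dan, Rae, Sam} ∩ {Dan, Finn, Gus, Mae, Rae, Sam, Tess, Xiu} = {Dan, Rae, Sam}
… ∩ ⟦new⟧ = {Dan, Rae, Sam} ∩ {Finn, Kim, Mae, Sam, Xiu, Yan} = {Sam}
So ⟦new singer beside Mae who chased Tess⟧ = {Sam}.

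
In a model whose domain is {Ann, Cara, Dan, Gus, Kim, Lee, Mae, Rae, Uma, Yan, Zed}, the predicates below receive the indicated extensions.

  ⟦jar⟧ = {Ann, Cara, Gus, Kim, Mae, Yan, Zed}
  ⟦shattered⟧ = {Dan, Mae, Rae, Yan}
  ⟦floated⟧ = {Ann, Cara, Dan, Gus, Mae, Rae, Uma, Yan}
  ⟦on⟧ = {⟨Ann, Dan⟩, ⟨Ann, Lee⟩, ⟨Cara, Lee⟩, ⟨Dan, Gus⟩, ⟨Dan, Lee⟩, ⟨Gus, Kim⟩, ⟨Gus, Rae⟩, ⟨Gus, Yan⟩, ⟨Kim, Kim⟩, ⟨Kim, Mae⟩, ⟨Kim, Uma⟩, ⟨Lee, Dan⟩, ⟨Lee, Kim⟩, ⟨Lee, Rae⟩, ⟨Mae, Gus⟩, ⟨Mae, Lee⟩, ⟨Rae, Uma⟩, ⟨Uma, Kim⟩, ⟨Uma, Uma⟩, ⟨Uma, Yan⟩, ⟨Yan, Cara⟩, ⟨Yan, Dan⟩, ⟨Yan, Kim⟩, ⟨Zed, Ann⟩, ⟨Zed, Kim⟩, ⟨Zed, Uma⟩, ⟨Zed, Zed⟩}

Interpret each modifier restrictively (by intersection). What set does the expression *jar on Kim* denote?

⟦on Kim⟧ = {x : ⟨x, Kim⟩ ∈ ⟦on⟧} = {Gus, Kim, Lee, Uma, Yan, Zed}
⟦jar⟧ = {Ann, Cara, Gus, Kim, Mae, Yan, Zed}
… ∩ ⟦on Kim⟧ = {Ann, Cara, Gus, Kim, Mae, Yan, Zed} ∩ {Gus, Kim, Lee, Uma, Yan, Zed} = {Gus, Kim, Yan, Zed}
So ⟦jar on Kim⟧ = {Gus, Kim, Yan, Zed}.

{Gus, Kim, Yan, Zed}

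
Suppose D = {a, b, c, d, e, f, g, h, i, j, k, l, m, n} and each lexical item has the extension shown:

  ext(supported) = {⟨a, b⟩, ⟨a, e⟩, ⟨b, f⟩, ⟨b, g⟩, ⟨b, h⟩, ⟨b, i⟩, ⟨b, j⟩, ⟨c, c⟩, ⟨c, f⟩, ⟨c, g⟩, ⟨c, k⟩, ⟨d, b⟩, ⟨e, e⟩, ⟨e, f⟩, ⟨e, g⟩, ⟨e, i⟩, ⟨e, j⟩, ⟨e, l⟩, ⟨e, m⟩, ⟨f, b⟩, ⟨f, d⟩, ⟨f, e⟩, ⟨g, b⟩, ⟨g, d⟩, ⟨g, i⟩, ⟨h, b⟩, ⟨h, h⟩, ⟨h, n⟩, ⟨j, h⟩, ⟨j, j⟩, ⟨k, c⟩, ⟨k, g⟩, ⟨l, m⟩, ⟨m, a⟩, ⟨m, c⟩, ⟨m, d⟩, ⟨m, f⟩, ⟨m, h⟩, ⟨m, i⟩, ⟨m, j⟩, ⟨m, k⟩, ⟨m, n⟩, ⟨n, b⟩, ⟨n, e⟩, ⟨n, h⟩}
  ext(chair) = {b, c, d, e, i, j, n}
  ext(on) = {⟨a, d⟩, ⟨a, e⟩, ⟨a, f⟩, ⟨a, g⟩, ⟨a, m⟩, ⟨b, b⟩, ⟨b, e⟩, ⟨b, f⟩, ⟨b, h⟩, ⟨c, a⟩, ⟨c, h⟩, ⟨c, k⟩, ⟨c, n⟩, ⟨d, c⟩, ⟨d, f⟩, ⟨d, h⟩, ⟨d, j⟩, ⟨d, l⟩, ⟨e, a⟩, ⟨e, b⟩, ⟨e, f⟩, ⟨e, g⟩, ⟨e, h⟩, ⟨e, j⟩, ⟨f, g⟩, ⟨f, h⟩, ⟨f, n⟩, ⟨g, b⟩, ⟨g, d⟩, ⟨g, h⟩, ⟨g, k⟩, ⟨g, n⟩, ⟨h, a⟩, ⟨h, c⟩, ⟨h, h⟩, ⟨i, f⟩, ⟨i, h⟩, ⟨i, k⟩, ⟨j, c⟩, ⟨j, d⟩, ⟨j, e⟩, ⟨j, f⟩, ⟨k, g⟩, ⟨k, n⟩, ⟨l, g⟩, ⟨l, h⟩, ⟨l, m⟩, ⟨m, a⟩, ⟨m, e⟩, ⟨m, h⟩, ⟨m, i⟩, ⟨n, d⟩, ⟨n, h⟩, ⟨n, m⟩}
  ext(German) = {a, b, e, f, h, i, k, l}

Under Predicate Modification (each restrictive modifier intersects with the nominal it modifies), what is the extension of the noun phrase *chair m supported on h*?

⟦m supported⟧ = {x : ⟨m, x⟩ ∈ ⟦supported⟧} = {a, c, d, f, h, i, j, k, n}
⟦on h⟧ = {x : ⟨x, h⟩ ∈ ⟦on⟧} = {b, c, d, e, f, g, h, i, l, m, n}
⟦chair⟧ = {b, c, d, e, i, j, n}
… ∩ ⟦m supported⟧ = {b, c, d, e, i, j, n} ∩ {a, c, d, f, h, i, j, k, n} = {c, d, i, j, n}
… ∩ ⟦on h⟧ = {c, d, i, j, n} ∩ {b, c, d, e, f, g, h, i, l, m, n} = {c, d, i, n}
So ⟦chair m supported on h⟧ = {c, d, i, n}.

{c, d, i, n}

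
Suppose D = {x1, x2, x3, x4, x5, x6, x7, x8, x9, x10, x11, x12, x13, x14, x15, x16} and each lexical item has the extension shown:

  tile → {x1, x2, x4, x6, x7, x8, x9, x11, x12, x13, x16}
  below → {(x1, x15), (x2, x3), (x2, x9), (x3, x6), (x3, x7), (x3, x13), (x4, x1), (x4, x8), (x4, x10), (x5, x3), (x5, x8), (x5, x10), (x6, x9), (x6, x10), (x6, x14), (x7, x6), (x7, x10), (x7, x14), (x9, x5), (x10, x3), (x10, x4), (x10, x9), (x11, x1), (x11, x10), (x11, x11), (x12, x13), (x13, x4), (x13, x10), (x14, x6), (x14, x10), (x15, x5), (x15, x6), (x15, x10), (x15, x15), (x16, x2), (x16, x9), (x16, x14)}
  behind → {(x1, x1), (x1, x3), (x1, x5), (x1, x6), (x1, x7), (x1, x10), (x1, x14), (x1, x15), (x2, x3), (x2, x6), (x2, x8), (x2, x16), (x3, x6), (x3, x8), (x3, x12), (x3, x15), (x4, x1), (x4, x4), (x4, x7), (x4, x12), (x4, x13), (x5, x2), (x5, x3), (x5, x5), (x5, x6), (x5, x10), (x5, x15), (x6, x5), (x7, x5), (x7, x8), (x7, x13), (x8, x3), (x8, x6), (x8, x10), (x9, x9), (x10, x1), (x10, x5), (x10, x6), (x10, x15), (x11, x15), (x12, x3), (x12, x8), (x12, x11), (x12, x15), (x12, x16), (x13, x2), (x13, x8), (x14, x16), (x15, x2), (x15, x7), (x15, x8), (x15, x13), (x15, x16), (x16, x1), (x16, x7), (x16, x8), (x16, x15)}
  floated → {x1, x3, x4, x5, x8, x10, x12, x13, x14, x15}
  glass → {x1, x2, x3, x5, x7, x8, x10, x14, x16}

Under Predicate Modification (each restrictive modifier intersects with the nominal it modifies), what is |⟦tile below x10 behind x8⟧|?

2

⟦below x10⟧ = {x : ⟨x, x10⟩ ∈ ⟦below⟧} = {x4, x5, x6, x7, x11, x13, x14, x15}
⟦behind x8⟧ = {x : ⟨x, x8⟩ ∈ ⟦behind⟧} = {x2, x3, x7, x12, x13, x15, x16}
⟦tile⟧ = {x1, x2, x4, x6, x7, x8, x9, x11, x12, x13, x16}
… ∩ ⟦below x10⟧ = {x1, x2, x4, x6, x7, x8, x9, x11, x12, x13, x16} ∩ {x4, x5, x6, x7, x11, x13, x14, x15} = {x4, x6, x7, x11, x13}
… ∩ ⟦behind x8⟧ = {x4, x6, x7, x11, x13} ∩ {x2, x3, x7, x12, x13, x15, x16} = {x7, x13}
⟦tile below x10 behind x8⟧ = {x7, x13}, so the cardinality is 2.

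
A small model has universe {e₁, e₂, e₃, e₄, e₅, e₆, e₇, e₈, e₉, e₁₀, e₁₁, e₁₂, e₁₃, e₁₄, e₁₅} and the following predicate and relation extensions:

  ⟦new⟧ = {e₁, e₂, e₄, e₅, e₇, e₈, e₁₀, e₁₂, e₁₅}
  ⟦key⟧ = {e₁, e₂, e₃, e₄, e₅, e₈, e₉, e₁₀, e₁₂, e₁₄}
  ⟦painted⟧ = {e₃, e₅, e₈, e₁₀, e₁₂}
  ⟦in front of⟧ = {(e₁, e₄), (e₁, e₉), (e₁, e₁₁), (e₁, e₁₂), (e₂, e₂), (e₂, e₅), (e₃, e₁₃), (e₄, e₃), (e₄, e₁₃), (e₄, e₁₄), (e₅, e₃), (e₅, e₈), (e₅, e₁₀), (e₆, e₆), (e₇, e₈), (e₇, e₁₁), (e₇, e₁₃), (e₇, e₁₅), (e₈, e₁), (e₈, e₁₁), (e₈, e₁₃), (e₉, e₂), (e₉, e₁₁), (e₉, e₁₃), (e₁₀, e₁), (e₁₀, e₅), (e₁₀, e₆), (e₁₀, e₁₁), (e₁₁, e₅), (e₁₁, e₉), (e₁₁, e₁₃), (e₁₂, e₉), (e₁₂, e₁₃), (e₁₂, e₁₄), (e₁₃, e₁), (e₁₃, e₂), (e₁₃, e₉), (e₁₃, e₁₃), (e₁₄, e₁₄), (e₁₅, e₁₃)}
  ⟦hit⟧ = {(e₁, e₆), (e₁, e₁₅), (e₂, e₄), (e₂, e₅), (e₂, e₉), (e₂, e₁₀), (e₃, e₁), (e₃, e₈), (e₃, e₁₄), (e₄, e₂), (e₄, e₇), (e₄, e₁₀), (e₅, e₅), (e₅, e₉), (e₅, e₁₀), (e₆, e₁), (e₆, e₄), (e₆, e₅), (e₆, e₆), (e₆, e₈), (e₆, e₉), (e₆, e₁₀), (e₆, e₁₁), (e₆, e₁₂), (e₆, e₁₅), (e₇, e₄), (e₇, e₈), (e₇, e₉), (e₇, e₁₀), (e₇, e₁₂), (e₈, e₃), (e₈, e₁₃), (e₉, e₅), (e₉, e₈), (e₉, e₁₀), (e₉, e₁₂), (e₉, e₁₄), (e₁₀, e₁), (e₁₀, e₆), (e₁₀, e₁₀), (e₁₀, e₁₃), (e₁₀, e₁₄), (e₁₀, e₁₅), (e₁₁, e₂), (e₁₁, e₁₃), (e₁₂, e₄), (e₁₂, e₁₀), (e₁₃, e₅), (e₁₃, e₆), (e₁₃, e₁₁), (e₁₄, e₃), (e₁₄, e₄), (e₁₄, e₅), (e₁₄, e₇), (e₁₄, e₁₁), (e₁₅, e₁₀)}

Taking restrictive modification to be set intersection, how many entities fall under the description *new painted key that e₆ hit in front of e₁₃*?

2

⟦that e₆ hit⟧ = {x : ⟨e₆, x⟩ ∈ ⟦hit⟧} = {e₁, e₄, e₅, e₆, e₈, e₉, e₁₀, e₁₁, e₁₂, e₁₅}
⟦in front of e₁₃⟧ = {x : ⟨x, e₁₃⟩ ∈ ⟦in front of⟧} = {e₃, e₄, e₇, e₈, e₉, e₁₁, e₁₂, e₁₃, e₁₅}
⟦key⟧ = {e₁, e₂, e₃, e₄, e₅, e₈, e₉, e₁₀, e₁₂, e₁₄}
… ∩ ⟦that e₆ hit⟧ = {e₁, e₂, e₃, e₄, e₅, e₈, e₉, e₁₀, e₁₂, e₁₄} ∩ {e₁, e₄, e₅, e₆, e₈, e₉, e₁₀, e₁₁, e₁₂, e₁₅} = {e₁, e₄, e₅, e₈, e₉, e₁₀, e₁₂}
… ∩ ⟦in front of e₁₃⟧ = {e₁, e₄, e₅, e₈, e₉, e₁₀, e₁₂} ∩ {e₃, e₄, e₇, e₈, e₉, e₁₁, e₁₂, e₁₃, e₁₅} = {e₄, e₈, e₉, e₁₂}
… ∩ ⟦new⟧ = {e₄, e₈, e₉, e₁₂} ∩ {e₁, e₂, e₄, e₅, e₇, e₈, e₁₀, e₁₂, e₁₅} = {e₄, e₈, e₁₂}
… ∩ ⟦painted⟧ = {e₄, e₈, e₁₂} ∩ {e₃, e₅, e₈, e₁₀, e₁₂} = {e₈, e₁₂}
⟦new painted key that e₆ hit in front of e₁₃⟧ = {e₈, e₁₂}, so the cardinality is 2.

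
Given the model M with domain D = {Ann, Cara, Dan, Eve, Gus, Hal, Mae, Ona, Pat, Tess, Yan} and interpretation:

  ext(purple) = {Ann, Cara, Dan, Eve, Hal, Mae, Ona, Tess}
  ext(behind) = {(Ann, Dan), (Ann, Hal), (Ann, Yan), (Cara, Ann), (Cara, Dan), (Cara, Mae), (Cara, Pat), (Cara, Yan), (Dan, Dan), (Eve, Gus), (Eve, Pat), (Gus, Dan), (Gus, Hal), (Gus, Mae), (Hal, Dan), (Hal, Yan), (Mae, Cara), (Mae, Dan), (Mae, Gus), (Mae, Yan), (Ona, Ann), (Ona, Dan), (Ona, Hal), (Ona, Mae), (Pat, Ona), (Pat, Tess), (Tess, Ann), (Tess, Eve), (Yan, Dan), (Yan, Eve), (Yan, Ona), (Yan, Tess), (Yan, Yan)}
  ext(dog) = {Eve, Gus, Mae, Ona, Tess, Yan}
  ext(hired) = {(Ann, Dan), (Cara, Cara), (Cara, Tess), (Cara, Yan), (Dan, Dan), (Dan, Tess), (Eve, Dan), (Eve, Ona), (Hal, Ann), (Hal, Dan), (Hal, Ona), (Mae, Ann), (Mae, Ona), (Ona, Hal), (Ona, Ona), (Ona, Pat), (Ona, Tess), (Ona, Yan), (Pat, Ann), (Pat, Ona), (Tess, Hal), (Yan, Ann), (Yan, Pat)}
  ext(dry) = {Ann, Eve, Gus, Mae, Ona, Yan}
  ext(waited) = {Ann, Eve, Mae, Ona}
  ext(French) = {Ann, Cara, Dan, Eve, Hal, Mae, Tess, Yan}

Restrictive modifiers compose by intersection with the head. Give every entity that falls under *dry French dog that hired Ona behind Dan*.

{Mae}

⟦that hired Ona⟧ = {x : ⟨x, Ona⟩ ∈ ⟦hired⟧} = {Eve, Hal, Mae, Ona, Pat}
⟦behind Dan⟧ = {x : ⟨x, Dan⟩ ∈ ⟦behind⟧} = {Ann, Cara, Dan, Gus, Hal, Mae, Ona, Yan}
⟦dog⟧ = {Eve, Gus, Mae, Ona, Tess, Yan}
… ∩ ⟦that hired Ona⟧ = {Eve, Gus, Mae, Ona, Tess, Yan} ∩ {Eve, Hal, Mae, Ona, Pat} = {Eve, Mae, Ona}
… ∩ ⟦behind Dan⟧ = {Eve, Mae, Ona} ∩ {Ann, Cara, Dan, Gus, Hal, Mae, Ona, Yan} = {Mae, Ona}
… ∩ ⟦dry⟧ = {Mae, Ona} ∩ {Ann, Eve, Gus, Mae, Ona, Yan} = {Mae, Ona}
… ∩ ⟦French⟧ = {Mae, Ona} ∩ {Ann, Cara, Dan, Eve, Hal, Mae, Tess, Yan} = {Mae}
So ⟦dry French dog that hired Ona behind Dan⟧ = {Mae}.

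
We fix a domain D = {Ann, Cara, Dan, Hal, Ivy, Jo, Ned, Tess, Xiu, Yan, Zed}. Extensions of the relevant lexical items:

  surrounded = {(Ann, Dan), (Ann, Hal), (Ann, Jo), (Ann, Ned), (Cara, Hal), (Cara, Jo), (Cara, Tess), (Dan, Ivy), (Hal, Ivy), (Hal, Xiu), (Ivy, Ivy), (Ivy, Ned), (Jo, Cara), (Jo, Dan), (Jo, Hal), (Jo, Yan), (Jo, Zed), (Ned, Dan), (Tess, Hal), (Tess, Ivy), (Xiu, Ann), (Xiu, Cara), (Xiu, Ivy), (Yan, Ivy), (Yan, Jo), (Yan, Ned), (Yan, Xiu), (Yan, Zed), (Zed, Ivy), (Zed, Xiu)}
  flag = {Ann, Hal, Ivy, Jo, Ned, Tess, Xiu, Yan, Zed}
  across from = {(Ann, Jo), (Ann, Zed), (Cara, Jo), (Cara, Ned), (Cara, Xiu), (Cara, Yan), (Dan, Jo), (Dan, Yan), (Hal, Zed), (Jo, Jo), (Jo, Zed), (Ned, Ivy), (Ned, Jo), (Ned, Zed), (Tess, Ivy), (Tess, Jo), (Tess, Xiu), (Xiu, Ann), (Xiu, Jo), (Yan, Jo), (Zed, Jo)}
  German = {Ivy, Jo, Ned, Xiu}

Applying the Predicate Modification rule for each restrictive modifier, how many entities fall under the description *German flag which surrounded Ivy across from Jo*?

1

⟦which surrounded Ivy⟧ = {x : ⟨x, Ivy⟩ ∈ ⟦surrounded⟧} = {Dan, Hal, Ivy, Tess, Xiu, Yan, Zed}
⟦across from Jo⟧ = {x : ⟨x, Jo⟩ ∈ ⟦across from⟧} = {Ann, Cara, Dan, Jo, Ned, Tess, Xiu, Yan, Zed}
⟦flag⟧ = {Ann, Hal, Ivy, Jo, Ned, Tess, Xiu, Yan, Zed}
… ∩ ⟦which surrounded Ivy⟧ = {Ann, Hal, Ivy, Jo, Ned, Tess, Xiu, Yan, Zed} ∩ {Dan, Hal, Ivy, Tess, Xiu, Yan, Zed} = {Hal, Ivy, Tess, Xiu, Yan, Zed}
… ∩ ⟦across from Jo⟧ = {Hal, Ivy, Tess, Xiu, Yan, Zed} ∩ {Ann, Cara, Dan, Jo, Ned, Tess, Xiu, Yan, Zed} = {Tess, Xiu, Yan, Zed}
… ∩ ⟦German⟧ = {Tess, Xiu, Yan, Zed} ∩ {Ivy, Jo, Ned, Xiu} = {Xiu}
⟦German flag which surrounded Ivy across from Jo⟧ = {Xiu}, so the cardinality is 1.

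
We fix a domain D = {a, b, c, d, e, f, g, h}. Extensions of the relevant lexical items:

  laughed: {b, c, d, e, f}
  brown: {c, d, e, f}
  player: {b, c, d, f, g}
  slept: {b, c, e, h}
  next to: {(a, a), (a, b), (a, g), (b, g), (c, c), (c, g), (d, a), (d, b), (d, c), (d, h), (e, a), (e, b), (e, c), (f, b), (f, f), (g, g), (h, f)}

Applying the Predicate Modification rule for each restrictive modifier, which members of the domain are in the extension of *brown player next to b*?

{d, f}

⟦next to b⟧ = {x : ⟨x, b⟩ ∈ ⟦next to⟧} = {a, d, e, f}
⟦player⟧ = {b, c, d, f, g}
… ∩ ⟦next to b⟧ = {b, c, d, f, g} ∩ {a, d, e, f} = {d, f}
… ∩ ⟦brown⟧ = {d, f} ∩ {c, d, e, f} = {d, f}
So ⟦brown player next to b⟧ = {d, f}.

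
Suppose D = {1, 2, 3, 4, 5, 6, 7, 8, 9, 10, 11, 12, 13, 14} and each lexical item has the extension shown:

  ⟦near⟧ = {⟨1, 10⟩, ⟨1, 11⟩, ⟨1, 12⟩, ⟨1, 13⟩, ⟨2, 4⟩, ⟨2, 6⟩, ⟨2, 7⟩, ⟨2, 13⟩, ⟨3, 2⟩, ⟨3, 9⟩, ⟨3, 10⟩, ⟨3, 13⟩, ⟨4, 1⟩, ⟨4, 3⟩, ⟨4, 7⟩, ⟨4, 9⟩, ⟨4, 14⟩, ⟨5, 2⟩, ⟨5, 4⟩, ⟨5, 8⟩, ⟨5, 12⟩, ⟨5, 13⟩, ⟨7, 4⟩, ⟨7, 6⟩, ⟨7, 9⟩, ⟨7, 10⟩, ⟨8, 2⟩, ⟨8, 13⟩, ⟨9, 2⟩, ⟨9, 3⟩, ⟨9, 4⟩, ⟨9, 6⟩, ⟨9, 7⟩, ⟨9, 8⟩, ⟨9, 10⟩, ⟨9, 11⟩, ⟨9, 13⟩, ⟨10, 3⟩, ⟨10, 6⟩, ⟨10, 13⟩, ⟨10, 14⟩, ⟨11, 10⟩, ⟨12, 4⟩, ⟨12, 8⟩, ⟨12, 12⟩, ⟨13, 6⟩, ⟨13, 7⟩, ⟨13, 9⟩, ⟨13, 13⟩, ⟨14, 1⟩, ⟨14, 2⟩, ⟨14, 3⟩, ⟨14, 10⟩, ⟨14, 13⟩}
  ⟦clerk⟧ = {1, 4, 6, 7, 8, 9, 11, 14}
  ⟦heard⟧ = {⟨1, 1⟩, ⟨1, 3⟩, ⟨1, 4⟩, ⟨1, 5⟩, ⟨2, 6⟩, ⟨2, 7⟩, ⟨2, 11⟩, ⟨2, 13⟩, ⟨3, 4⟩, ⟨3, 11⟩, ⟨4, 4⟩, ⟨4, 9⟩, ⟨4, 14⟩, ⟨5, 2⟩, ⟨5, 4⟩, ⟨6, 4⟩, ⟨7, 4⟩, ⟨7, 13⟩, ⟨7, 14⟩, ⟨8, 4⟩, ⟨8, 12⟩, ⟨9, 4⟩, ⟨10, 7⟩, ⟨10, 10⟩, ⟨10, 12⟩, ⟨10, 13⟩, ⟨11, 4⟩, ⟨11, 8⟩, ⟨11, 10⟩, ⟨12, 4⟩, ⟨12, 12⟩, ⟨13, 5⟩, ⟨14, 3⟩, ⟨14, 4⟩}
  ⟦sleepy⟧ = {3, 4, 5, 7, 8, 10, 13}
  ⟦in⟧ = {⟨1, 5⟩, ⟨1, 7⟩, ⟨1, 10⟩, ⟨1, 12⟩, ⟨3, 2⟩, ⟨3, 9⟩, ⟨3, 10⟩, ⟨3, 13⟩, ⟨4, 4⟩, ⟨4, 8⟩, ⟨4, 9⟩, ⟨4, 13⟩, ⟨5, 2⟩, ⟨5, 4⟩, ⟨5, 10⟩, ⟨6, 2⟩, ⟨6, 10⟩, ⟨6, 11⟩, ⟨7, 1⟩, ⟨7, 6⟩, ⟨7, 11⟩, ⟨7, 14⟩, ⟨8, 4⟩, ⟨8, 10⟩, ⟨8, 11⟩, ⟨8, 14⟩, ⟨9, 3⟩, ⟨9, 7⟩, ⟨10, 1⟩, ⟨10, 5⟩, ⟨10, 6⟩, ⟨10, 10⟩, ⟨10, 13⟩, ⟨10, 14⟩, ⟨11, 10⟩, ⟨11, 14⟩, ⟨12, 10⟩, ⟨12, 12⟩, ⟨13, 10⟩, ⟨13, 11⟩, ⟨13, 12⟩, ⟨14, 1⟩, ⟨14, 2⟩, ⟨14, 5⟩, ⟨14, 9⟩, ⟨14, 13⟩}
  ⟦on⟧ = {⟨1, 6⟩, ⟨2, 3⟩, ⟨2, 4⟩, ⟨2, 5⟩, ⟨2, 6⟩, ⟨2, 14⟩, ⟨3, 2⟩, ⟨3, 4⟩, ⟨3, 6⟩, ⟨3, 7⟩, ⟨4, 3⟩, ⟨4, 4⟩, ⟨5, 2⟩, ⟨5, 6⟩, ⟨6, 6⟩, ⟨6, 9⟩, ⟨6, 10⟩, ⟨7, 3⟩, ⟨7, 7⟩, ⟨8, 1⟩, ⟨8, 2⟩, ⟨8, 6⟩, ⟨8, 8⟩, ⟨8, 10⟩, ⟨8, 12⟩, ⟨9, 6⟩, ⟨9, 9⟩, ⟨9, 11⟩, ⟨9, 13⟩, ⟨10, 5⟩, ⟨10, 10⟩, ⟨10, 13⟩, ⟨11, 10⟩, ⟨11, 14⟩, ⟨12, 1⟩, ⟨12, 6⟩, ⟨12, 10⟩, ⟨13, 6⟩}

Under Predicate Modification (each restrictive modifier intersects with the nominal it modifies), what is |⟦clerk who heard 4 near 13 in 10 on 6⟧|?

⟦who heard 4⟧ = {x : ⟨x, 4⟩ ∈ ⟦heard⟧} = {1, 3, 4, 5, 6, 7, 8, 9, 11, 12, 14}
⟦near 13⟧ = {x : ⟨x, 13⟩ ∈ ⟦near⟧} = {1, 2, 3, 5, 8, 9, 10, 13, 14}
⟦in 10⟧ = {x : ⟨x, 10⟩ ∈ ⟦in⟧} = {1, 3, 5, 6, 8, 10, 11, 12, 13}
⟦on 6⟧ = {x : ⟨x, 6⟩ ∈ ⟦on⟧} = {1, 2, 3, 5, 6, 8, 9, 12, 13}
⟦clerk⟧ = {1, 4, 6, 7, 8, 9, 11, 14}
… ∩ ⟦who heard 4⟧ = {1, 4, 6, 7, 8, 9, 11, 14} ∩ {1, 3, 4, 5, 6, 7, 8, 9, 11, 12, 14} = {1, 4, 6, 7, 8, 9, 11, 14}
… ∩ ⟦near 13⟧ = {1, 4, 6, 7, 8, 9, 11, 14} ∩ {1, 2, 3, 5, 8, 9, 10, 13, 14} = {1, 8, 9, 14}
… ∩ ⟦in 10⟧ = {1, 8, 9, 14} ∩ {1, 3, 5, 6, 8, 10, 11, 12, 13} = {1, 8}
… ∩ ⟦on 6⟧ = {1, 8} ∩ {1, 2, 3, 5, 6, 8, 9, 12, 13} = {1, 8}
⟦clerk who heard 4 near 13 in 10 on 6⟧ = {1, 8}, so the cardinality is 2.

2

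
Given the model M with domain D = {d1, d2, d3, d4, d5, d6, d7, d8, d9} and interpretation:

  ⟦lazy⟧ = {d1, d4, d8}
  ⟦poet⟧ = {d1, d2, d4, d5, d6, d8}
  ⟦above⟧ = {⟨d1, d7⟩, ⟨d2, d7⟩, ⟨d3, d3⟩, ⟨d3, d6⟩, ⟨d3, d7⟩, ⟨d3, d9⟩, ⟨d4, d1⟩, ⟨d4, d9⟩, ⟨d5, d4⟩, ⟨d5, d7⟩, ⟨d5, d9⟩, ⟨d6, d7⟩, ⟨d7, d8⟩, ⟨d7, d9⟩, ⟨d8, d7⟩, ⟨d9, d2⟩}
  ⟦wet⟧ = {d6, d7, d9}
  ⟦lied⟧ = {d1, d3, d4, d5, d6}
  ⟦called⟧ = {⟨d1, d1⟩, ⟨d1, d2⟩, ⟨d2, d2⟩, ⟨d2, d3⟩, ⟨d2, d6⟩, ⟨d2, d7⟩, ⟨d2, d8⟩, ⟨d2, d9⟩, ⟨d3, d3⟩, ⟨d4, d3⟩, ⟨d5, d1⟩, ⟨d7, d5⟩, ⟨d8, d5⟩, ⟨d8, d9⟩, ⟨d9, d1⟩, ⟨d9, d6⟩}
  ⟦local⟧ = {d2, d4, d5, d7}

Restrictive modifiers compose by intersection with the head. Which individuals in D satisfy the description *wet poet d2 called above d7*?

⟦d2 called⟧ = {x : ⟨d2, x⟩ ∈ ⟦called⟧} = {d2, d3, d6, d7, d8, d9}
⟦above d7⟧ = {x : ⟨x, d7⟩ ∈ ⟦above⟧} = {d1, d2, d3, d5, d6, d8}
⟦poet⟧ = {d1, d2, d4, d5, d6, d8}
… ∩ ⟦d2 called⟧ = {d1, d2, d4, d5, d6, d8} ∩ {d2, d3, d6, d7, d8, d9} = {d2, d6, d8}
… ∩ ⟦above d7⟧ = {d2, d6, d8} ∩ {d1, d2, d3, d5, d6, d8} = {d2, d6, d8}
… ∩ ⟦wet⟧ = {d2, d6, d8} ∩ {d6, d7, d9} = {d6}
So ⟦wet poet d2 called above d7⟧ = {d6}.

{d6}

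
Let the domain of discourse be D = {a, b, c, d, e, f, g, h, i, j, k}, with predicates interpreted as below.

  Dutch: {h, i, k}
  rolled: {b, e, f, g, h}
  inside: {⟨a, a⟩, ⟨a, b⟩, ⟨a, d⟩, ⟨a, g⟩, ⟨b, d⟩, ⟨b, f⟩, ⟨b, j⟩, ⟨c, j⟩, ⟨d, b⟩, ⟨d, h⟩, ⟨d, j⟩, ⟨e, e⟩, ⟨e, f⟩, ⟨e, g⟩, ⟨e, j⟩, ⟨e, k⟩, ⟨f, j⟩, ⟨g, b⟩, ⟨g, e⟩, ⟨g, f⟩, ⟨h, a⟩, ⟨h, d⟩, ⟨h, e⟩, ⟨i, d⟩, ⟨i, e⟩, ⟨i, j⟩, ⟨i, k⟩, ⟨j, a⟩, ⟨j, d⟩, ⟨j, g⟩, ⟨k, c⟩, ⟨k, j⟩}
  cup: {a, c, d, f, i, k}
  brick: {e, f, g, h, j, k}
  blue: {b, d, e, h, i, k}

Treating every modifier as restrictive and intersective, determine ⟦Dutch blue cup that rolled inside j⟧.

⟦that rolled⟧ = ⟦rolled⟧ = {b, e, f, g, h}
⟦inside j⟧ = {x : ⟨x, j⟩ ∈ ⟦inside⟧} = {b, c, d, e, f, i, k}
⟦cup⟧ = {a, c, d, f, i, k}
… ∩ ⟦that rolled⟧ = {a, c, d, f, i, k} ∩ {b, e, f, g, h} = {f}
… ∩ ⟦inside j⟧ = {f} ∩ {b, c, d, e, f, i, k} = {f}
… ∩ ⟦Dutch⟧ = {f} ∩ {h, i, k} = ∅
… ∩ ⟦blue⟧ = ∅ ∩ {b, d, e, h, i, k} = ∅
So ⟦Dutch blue cup that rolled inside j⟧ = { }.

{ }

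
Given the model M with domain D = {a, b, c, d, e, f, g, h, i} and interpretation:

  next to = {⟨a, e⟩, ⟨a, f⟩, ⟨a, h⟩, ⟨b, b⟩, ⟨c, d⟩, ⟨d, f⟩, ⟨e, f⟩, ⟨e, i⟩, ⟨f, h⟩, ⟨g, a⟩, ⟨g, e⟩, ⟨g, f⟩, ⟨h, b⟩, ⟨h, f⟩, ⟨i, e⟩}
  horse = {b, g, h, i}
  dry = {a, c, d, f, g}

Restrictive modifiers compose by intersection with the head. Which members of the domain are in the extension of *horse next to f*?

⟦next to f⟧ = {x : ⟨x, f⟩ ∈ ⟦next to⟧} = {a, d, e, g, h}
⟦horse⟧ = {b, g, h, i}
… ∩ ⟦next to f⟧ = {b, g, h, i} ∩ {a, d, e, g, h} = {g, h}
So ⟦horse next to f⟧ = {g, h}.

{g, h}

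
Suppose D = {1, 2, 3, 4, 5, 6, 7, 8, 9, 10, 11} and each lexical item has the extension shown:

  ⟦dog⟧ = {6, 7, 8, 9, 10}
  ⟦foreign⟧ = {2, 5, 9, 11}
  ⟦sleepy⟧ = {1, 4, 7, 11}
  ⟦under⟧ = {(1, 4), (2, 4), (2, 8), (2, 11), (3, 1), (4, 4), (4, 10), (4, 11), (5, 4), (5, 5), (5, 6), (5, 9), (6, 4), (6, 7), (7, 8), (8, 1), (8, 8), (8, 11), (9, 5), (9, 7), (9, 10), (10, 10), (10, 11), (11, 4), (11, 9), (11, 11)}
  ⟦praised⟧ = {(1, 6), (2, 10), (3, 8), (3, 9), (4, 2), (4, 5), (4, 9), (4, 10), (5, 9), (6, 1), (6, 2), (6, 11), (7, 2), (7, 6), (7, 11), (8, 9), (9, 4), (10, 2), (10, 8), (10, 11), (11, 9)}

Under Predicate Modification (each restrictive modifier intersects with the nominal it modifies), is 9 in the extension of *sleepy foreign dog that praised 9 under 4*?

⟦that praised 9⟧ = {x : ⟨x, 9⟩ ∈ ⟦praised⟧} = {3, 4, 5, 8, 11}
⟦under 4⟧ = {x : ⟨x, 4⟩ ∈ ⟦under⟧} = {1, 2, 4, 5, 6, 11}
⟦dog⟧ = {6, 7, 8, 9, 10}
… ∩ ⟦that praised 9⟧ = {6, 7, 8, 9, 10} ∩ {3, 4, 5, 8, 11} = {8}
… ∩ ⟦under 4⟧ = {8} ∩ {1, 2, 4, 5, 6, 11} = ∅
… ∩ ⟦sleepy⟧ = ∅ ∩ {1, 4, 7, 11} = ∅
… ∩ ⟦foreign⟧ = ∅ ∩ {2, 5, 9, 11} = ∅
⟦sleepy foreign dog that praised 9 under 4⟧ = ∅; 9 ∉ this set.

no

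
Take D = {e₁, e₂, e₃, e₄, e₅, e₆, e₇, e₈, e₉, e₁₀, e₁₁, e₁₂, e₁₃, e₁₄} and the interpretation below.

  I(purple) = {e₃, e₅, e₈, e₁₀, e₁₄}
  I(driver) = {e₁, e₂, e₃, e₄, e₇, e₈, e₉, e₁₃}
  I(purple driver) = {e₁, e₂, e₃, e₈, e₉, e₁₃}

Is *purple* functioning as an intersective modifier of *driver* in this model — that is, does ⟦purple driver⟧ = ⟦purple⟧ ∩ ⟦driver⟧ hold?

⟦purple⟧ ∩ ⟦driver⟧ = {e₃, e₅, e₈, e₁₀, e₁₄} ∩ {e₁, e₂, e₃, e₄, e₇, e₈, e₉, e₁₃} = {e₃, e₈}
Observed ⟦purple driver⟧ = {e₁, e₂, e₃, e₈, e₉, e₁₃}.
These differ, so the modifier is not intersective in this model.

no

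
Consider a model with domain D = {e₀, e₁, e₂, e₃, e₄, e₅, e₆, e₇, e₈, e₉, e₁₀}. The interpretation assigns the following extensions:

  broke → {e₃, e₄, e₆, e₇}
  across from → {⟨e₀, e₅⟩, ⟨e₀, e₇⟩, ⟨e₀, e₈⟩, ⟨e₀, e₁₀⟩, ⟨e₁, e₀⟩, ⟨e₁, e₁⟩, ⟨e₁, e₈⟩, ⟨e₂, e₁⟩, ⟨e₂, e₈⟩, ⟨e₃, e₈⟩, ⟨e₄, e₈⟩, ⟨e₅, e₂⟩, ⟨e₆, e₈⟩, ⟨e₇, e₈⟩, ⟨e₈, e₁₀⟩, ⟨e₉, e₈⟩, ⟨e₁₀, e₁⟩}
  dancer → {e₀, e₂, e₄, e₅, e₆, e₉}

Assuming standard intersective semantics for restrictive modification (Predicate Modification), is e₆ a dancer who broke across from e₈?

yes

⟦who broke⟧ = ⟦broke⟧ = {e₃, e₄, e₆, e₇}
⟦across from e₈⟧ = {x : ⟨x, e₈⟩ ∈ ⟦across from⟧} = {e₀, e₁, e₂, e₃, e₄, e₆, e₇, e₉}
⟦dancer⟧ = {e₀, e₂, e₄, e₅, e₆, e₉}
… ∩ ⟦who broke⟧ = {e₀, e₂, e₄, e₅, e₆, e₉} ∩ {e₃, e₄, e₆, e₇} = {e₄, e₆}
… ∩ ⟦across from e₈⟧ = {e₄, e₆} ∩ {e₀, e₁, e₂, e₃, e₄, e₆, e₇, e₉} = {e₄, e₆}
⟦dancer who broke across from e₈⟧ = {e₄, e₆}; e₆ ∈ this set.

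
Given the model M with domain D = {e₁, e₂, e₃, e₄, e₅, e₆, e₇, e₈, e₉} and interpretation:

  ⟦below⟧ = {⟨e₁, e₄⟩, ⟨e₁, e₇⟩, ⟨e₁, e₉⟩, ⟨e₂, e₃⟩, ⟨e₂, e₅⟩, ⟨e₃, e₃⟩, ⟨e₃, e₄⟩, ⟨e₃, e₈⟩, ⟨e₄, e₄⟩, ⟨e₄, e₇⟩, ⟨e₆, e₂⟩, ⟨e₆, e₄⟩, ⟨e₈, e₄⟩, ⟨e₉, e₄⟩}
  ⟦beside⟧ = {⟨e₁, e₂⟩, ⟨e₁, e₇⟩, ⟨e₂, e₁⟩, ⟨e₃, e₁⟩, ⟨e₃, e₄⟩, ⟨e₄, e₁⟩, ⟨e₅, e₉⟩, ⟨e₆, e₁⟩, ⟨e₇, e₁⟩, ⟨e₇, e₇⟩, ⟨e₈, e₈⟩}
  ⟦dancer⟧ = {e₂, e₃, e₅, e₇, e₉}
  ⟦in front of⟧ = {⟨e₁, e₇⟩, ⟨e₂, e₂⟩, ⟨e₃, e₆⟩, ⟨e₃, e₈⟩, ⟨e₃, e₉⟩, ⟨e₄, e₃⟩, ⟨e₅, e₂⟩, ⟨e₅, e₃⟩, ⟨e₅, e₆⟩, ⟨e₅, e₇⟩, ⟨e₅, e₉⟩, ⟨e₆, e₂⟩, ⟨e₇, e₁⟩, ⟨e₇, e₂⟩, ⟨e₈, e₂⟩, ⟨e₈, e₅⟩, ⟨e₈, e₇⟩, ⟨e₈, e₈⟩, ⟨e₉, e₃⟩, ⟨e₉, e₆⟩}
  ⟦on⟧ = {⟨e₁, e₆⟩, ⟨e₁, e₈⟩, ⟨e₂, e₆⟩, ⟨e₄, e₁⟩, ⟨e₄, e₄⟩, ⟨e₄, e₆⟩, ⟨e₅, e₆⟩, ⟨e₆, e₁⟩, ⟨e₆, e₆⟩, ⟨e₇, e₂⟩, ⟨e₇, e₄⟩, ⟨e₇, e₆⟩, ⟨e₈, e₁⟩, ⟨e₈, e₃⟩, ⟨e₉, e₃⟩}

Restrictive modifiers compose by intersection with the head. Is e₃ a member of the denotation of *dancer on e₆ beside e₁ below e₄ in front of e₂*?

⟦on e₆⟧ = {x : ⟨x, e₆⟩ ∈ ⟦on⟧} = {e₁, e₂, e₄, e₅, e₆, e₇}
⟦beside e₁⟧ = {x : ⟨x, e₁⟩ ∈ ⟦beside⟧} = {e₂, e₃, e₄, e₆, e₇}
⟦below e₄⟧ = {x : ⟨x, e₄⟩ ∈ ⟦below⟧} = {e₁, e₃, e₄, e₆, e₈, e₉}
⟦in front of e₂⟧ = {x : ⟨x, e₂⟩ ∈ ⟦in front of⟧} = {e₂, e₅, e₆, e₇, e₈}
⟦dancer⟧ = {e₂, e₃, e₅, e₇, e₉}
… ∩ ⟦on e₆⟧ = {e₂, e₃, e₅, e₇, e₉} ∩ {e₁, e₂, e₄, e₅, e₆, e₇} = {e₂, e₅, e₇}
… ∩ ⟦beside e₁⟧ = {e₂, e₅, e₇} ∩ {e₂, e₃, e₄, e₆, e₇} = {e₂, e₇}
… ∩ ⟦below e₄⟧ = {e₂, e₇} ∩ {e₁, e₃, e₄, e₆, e₈, e₉} = ∅
… ∩ ⟦in front of e₂⟧ = ∅ ∩ {e₂, e₅, e₆, e₇, e₈} = ∅
⟦dancer on e₆ beside e₁ below e₄ in front of e₂⟧ = ∅; e₃ ∉ this set.

no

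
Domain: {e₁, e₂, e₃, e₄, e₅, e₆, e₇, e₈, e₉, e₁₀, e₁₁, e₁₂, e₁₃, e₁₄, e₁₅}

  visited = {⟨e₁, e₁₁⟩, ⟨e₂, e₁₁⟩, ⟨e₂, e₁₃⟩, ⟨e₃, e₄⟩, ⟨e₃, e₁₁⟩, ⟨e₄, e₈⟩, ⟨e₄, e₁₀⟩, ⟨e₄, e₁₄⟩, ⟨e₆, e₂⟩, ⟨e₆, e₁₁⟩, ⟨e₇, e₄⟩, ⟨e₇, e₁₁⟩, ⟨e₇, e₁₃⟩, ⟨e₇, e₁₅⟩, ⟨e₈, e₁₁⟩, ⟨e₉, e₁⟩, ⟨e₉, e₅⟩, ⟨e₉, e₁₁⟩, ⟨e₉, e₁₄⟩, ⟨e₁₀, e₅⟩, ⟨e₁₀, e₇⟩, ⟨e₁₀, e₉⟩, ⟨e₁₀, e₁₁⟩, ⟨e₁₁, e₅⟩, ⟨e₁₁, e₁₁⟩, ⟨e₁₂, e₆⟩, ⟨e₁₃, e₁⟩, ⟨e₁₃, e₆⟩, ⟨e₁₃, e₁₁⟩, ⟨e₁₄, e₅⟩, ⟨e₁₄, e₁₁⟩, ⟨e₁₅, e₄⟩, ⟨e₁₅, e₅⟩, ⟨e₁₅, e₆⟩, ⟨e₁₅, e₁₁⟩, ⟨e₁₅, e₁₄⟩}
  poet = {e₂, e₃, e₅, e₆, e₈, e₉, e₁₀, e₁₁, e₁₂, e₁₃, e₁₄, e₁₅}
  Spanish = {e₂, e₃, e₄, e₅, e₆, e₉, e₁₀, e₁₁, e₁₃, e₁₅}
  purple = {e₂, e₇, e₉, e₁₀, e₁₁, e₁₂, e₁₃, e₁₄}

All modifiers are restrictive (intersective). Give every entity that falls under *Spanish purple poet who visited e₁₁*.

{e₂, e₉, e₁₀, e₁₁, e₁₃}

⟦who visited e₁₁⟧ = {x : ⟨x, e₁₁⟩ ∈ ⟦visited⟧} = {e₁, e₂, e₃, e₆, e₇, e₈, e₉, e₁₀, e₁₁, e₁₃, e₁₄, e₁₅}
⟦poet⟧ = {e₂, e₃, e₅, e₆, e₈, e₉, e₁₀, e₁₁, e₁₂, e₁₃, e₁₄, e₁₅}
… ∩ ⟦who visited e₁₁⟧ = {e₂, e₃, e₅, e₆, e₈, e₉, e₁₀, e₁₁, e₁₂, e₁₃, e₁₄, e₁₅} ∩ {e₁, e₂, e₃, e₆, e₇, e₈, e₉, e₁₀, e₁₁, e₁₃, e₁₄, e₁₅} = {e₂, e₃, e₆, e₈, e₉, e₁₀, e₁₁, e₁₃, e₁₄, e₁₅}
… ∩ ⟦Spanish⟧ = {e₂, e₃, e₆, e₈, e₉, e₁₀, e₁₁, e₁₃, e₁₄, e₁₅} ∩ {e₂, e₃, e₄, e₅, e₆, e₉, e₁₀, e₁₁, e₁₃, e₁₅} = {e₂, e₃, e₆, e₉, e₁₀, e₁₁, e₁₃, e₁₅}
… ∩ ⟦purple⟧ = {e₂, e₃, e₆, e₉, e₁₀, e₁₁, e₁₃, e₁₅} ∩ {e₂, e₇, e₉, e₁₀, e₁₁, e₁₂, e₁₃, e₁₄} = {e₂, e₉, e₁₀, e₁₁, e₁₃}
So ⟦Spanish purple poet who visited e₁₁⟧ = {e₂, e₉, e₁₀, e₁₁, e₁₃}.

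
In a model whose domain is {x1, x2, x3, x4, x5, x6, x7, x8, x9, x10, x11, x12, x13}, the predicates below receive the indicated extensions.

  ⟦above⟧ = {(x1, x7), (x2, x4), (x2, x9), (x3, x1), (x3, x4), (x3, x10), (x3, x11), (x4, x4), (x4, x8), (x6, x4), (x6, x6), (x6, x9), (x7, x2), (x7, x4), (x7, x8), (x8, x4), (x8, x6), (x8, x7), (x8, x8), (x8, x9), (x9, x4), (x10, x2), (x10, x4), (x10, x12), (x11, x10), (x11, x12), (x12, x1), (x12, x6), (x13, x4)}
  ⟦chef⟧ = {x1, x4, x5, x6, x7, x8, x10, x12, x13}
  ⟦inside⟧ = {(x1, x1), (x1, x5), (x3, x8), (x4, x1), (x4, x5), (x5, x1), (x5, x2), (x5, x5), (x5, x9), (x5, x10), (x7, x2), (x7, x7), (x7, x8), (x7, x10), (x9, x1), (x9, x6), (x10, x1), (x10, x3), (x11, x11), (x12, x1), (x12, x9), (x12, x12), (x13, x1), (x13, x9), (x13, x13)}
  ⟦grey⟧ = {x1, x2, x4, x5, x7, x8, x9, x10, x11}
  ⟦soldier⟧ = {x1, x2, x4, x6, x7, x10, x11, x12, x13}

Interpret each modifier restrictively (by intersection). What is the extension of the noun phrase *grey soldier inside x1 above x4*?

⟦inside x1⟧ = {x : ⟨x, x1⟩ ∈ ⟦inside⟧} = {x1, x4, x5, x9, x10, x12, x13}
⟦above x4⟧ = {x : ⟨x, x4⟩ ∈ ⟦above⟧} = {x2, x3, x4, x6, x7, x8, x9, x10, x13}
⟦soldier⟧ = {x1, x2, x4, x6, x7, x10, x11, x12, x13}
… ∩ ⟦inside x1⟧ = {x1, x2, x4, x6, x7, x10, x11, x12, x13} ∩ {x1, x4, x5, x9, x10, x12, x13} = {x1, x4, x10, x12, x13}
… ∩ ⟦above x4⟧ = {x1, x4, x10, x12, x13} ∩ {x2, x3, x4, x6, x7, x8, x9, x10, x13} = {x4, x10, x13}
… ∩ ⟦grey⟧ = {x4, x10, x13} ∩ {x1, x2, x4, x5, x7, x8, x9, x10, x11} = {x4, x10}
So ⟦grey soldier inside x1 above x4⟧ = {x4, x10}.

{x4, x10}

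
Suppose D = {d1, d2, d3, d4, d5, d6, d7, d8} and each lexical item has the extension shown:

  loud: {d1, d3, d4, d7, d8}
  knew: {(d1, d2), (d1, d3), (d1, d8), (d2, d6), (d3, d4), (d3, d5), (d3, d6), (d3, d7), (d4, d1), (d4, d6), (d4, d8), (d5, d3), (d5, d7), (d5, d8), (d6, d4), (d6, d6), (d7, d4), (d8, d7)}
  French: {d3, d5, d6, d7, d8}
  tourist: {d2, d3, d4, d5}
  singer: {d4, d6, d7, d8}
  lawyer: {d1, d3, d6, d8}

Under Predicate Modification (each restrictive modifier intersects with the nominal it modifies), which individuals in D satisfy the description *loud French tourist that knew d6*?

{d3}

⟦that knew d6⟧ = {x : ⟨x, d6⟩ ∈ ⟦knew⟧} = {d2, d3, d4, d6}
⟦tourist⟧ = {d2, d3, d4, d5}
… ∩ ⟦that knew d6⟧ = {d2, d3, d4, d5} ∩ {d2, d3, d4, d6} = {d2, d3, d4}
… ∩ ⟦loud⟧ = {d2, d3, d4} ∩ {d1, d3, d4, d7, d8} = {d3, d4}
… ∩ ⟦French⟧ = {d3, d4} ∩ {d3, d5, d6, d7, d8} = {d3}
So ⟦loud French tourist that knew d6⟧ = {d3}.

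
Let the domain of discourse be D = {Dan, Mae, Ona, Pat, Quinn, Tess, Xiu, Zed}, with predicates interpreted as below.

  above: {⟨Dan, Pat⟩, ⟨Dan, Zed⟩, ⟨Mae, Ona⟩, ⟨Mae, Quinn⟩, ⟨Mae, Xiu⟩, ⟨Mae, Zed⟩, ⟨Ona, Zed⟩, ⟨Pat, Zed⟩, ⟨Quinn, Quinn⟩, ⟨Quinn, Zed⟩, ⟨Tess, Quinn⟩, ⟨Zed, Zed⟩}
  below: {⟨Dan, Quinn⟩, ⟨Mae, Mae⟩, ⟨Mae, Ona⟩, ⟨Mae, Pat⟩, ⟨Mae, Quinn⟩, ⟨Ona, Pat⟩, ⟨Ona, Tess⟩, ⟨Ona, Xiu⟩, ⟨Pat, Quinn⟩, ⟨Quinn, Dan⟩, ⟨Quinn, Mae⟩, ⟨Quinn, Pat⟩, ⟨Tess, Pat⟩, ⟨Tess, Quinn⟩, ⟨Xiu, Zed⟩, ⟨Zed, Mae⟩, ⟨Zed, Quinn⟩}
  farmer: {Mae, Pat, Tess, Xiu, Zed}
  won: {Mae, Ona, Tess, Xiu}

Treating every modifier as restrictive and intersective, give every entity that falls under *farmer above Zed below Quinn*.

⟦above Zed⟧ = {x : ⟨x, Zed⟩ ∈ ⟦above⟧} = {Dan, Mae, Ona, Pat, Quinn, Zed}
⟦below Quinn⟧ = {x : ⟨x, Quinn⟩ ∈ ⟦below⟧} = {Dan, Mae, Pat, Tess, Zed}
⟦farmer⟧ = {Mae, Pat, Tess, Xiu, Zed}
… ∩ ⟦above Zed⟧ = {Mae, Pat, Tess, Xiu, Zed} ∩ {Dan, Mae, Ona, Pat, Quinn, Zed} = {Mae, Pat, Zed}
… ∩ ⟦below Quinn⟧ = {Mae, Pat, Zed} ∩ {Dan, Mae, Pat, Tess, Zed} = {Mae, Pat, Zed}
So ⟦farmer above Zed below Quinn⟧ = {Mae, Pat, Zed}.

{Mae, Pat, Zed}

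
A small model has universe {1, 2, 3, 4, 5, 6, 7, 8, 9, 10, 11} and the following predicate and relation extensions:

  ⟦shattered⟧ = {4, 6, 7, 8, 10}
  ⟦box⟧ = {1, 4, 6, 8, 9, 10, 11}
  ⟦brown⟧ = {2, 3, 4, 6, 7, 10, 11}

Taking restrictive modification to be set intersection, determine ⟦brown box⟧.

{4, 6, 10, 11}

⟦box⟧ = {1, 4, 6, 8, 9, 10, 11}
… ∩ ⟦brown⟧ = {1, 4, 6, 8, 9, 10, 11} ∩ {2, 3, 4, 6, 7, 10, 11} = {4, 6, 10, 11}
So ⟦brown box⟧ = {4, 6, 10, 11}.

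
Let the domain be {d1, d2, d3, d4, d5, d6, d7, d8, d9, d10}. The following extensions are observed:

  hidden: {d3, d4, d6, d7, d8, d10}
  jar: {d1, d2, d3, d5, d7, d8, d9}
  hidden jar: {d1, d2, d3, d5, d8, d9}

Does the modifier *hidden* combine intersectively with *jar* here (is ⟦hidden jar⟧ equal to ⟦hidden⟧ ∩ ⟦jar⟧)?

no

⟦hidden⟧ ∩ ⟦jar⟧ = {d3, d4, d6, d7, d8, d10} ∩ {d1, d2, d3, d5, d7, d8, d9} = {d3, d7, d8}
Observed ⟦hidden jar⟧ = {d1, d2, d3, d5, d8, d9}.
These differ, so the modifier is not intersective in this model.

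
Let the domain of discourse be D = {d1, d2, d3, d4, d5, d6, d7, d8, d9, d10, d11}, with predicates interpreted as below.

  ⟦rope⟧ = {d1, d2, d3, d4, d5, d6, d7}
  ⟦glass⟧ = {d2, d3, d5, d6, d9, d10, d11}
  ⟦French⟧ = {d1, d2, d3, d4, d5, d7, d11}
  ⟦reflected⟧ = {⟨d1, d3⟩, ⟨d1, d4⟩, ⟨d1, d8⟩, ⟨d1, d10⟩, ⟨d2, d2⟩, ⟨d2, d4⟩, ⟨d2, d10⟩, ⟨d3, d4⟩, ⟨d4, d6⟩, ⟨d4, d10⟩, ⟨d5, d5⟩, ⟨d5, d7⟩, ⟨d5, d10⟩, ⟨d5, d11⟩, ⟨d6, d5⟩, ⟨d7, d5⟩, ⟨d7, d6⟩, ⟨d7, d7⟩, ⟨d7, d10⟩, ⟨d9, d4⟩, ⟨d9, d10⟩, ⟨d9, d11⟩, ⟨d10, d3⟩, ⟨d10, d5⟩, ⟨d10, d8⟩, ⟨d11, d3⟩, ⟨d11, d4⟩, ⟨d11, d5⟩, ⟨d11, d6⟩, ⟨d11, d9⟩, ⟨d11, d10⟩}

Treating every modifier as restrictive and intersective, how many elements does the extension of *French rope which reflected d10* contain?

5

⟦which reflected d10⟧ = {x : ⟨x, d10⟩ ∈ ⟦reflected⟧} = {d1, d2, d4, d5, d7, d9, d11}
⟦rope⟧ = {d1, d2, d3, d4, d5, d6, d7}
… ∩ ⟦which reflected d10⟧ = {d1, d2, d3, d4, d5, d6, d7} ∩ {d1, d2, d4, d5, d7, d9, d11} = {d1, d2, d4, d5, d7}
… ∩ ⟦French⟧ = {d1, d2, d4, d5, d7} ∩ {d1, d2, d3, d4, d5, d7, d11} = {d1, d2, d4, d5, d7}
⟦French rope which reflected d10⟧ = {d1, d2, d4, d5, d7}, so the cardinality is 5.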